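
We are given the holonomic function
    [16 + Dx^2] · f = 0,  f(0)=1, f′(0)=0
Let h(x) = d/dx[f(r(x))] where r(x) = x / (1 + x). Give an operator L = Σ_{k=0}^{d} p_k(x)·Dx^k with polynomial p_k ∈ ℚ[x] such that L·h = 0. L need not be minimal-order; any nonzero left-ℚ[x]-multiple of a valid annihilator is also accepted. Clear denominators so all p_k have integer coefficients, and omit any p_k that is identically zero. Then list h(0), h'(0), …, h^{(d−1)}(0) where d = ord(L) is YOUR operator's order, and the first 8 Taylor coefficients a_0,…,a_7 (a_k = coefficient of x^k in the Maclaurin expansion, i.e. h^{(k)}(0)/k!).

f: a_k = 1, 0, -8, 0, 32/3, 0, -256/45, 0, …
Change of var in L_f (x↦r) gives L₀.
Derive L from L₀ (diff closure).
L = (22 + 12·x + 6·x^2) + (6 + 18·x + 18·x^2 + 6·x^3)·Dx + (1 + 4·x + 6·x^2 + 4·x^3 + x^4)·Dx^2  (order 2).
h: a_k = 0, -16, 48, -160/3, -160/3, 5488/15, -4592/5, 100544/63, …
ICs: h(0) = 0, h′(0) = -16.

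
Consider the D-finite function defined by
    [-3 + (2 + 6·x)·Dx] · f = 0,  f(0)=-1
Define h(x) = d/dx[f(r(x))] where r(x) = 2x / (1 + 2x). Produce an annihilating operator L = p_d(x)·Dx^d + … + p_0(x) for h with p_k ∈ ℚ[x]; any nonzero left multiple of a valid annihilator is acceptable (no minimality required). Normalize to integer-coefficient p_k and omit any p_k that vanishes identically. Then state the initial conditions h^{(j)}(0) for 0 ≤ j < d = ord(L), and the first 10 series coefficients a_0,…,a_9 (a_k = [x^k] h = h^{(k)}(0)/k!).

L = (-7 - 32·x) + (-1 - 10·x - 16·x^2)·Dx  (order 1).
h: a_k = -3, 21, -261/2, 1677/2, -45345/8, 318915/8, -4608345/16, 33903165/16, -2020675545/128, 15193591815/128, …
ICs: h(0) = -3.

f: a_k = -1, -3/2, 9/8, -27/16, 405/128, -1701/256, 15309/1024, -72171/2048, 2814669/32768, -14073345/65536, …
f∘r: x↦r, Dx↦Dx/r' in L_f ⇒ L₀.
h=h₀': d/dx-closure on L₀ ⇒ L.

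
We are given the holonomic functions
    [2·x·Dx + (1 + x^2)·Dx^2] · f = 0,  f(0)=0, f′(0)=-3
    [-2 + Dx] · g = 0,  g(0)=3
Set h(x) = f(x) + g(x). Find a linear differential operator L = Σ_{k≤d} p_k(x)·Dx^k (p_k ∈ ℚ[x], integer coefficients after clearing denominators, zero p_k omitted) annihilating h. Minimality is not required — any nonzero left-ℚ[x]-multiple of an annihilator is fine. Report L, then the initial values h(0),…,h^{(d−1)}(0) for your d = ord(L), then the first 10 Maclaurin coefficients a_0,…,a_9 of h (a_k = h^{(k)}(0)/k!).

L = (2 - 4·x - 6·x^2 - 4·x^3)·Dx + (-3 - x^2 - 2·x^4)·Dx^2 + (1 + x + 2·x^2 + x^3 + x^4)·Dx^3  (order 3).
h: a_k = 3, 3, 6, 5, 2, 1/5, 4/15, 53/105, 2/105, -311/945, …
ICs: h(0) = 3, h′(0) = 3, h′′(0) = 12.

f: a_k = 0, -3, 0, 1, 0, -3/5, 0, 3/7, 0, -1/3, …
g: a_k = 3, 6, 6, 4, 2, 4/5, 4/15, 8/105, 2/105, 4/945, …
L₀ := lclm(L_f,L_g); ord L₀ ≤ 2+1.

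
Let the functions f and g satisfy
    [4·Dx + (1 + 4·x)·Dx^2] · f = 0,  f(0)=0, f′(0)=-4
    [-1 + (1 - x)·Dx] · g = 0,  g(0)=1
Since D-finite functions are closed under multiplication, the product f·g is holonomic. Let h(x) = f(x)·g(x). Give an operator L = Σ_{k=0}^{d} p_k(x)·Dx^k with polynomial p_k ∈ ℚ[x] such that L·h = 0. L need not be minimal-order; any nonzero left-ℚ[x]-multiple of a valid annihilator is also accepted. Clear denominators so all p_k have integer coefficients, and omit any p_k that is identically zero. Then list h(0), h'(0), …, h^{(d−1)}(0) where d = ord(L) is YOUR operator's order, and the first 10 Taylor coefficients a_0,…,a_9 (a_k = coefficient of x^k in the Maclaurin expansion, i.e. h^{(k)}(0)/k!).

L = 4 + (-2 + 12·x)·Dx + (-1 - 3·x + 4·x^2)·Dx^2  (order 2).
h: a_k = 0, -4, 4, -52/3, 140/3, -2372/15, 7868/15, -190684/105, 669476/105, -7166612/315, …
ICs: h(0) = 0, h′(0) = -4.

f: a_k = 0, -4, 8, -64/3, 64, -1024/5, 2048/3, -16384/7, 8192, -262144/9, …
g: a_k = 1, 1, 1, 1, 1, 1, 1, 1, 1, 1, …
h₀=f·g: eliminate ⇒ L₀, order ≤ 2·1.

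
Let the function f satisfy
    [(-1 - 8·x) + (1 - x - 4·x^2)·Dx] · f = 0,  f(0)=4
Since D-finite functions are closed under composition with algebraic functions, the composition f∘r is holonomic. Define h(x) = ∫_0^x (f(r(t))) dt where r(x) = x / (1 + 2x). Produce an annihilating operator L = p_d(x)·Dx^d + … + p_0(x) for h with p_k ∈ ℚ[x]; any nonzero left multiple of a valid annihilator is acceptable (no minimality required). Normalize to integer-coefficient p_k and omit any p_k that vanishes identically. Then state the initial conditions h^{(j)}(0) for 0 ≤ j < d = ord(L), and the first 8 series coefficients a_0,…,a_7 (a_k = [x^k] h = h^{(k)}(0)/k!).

L = (1 + 10·x)·Dx + (-1 - 5·x - 4·x^2 + 4·x^3)·Dx^2  (order 2).
h: a_k = 0, 4, 2, 4, -7, 108/5, -190/3, 1356/7, …
ICs: h(0) = 0, h′(0) = 4.

f: a_k = 4, 4, 20, 36, 116, 260, 724, 1764, …
h₀=f(r): pull back L_f along r ⇒ L₀.
h=∫h₀ ⇒ L = L₀·Dx.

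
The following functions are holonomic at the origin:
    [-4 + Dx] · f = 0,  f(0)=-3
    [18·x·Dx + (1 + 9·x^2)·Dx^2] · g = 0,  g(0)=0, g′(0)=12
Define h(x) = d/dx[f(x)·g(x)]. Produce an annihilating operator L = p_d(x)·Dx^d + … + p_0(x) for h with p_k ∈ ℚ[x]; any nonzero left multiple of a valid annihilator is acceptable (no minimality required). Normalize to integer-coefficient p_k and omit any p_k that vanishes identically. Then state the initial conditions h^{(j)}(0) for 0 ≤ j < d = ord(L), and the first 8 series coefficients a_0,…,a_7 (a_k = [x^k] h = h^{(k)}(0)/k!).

f: a_k = -3, -12, -24, -32, -32, -128/5, -256/15, -1024/105, …
g: a_k = 0, 12, 0, -36, 0, 972/5, 0, -8748/7, …
f·g: L₀ = L_f ⊗_s L_g, ord ≤ 1·2.
Derive L from L₀ (diff closure).
L = (-4 - 288·x + 1548·x^2 - 2592·x^3 + 2592·x^4) + (-7 + 108·x - 531·x^2 + 972·x^3 - 1296·x^4)·Dx + (2 - 9·x + 36·x^2 - 81·x^3 + 162·x^4)·Dx^2  (order 2).
h: a_k = -36, -288, -540, 192, -516, -8928, 1076/5, 2682496/35, …
ICs: h(0) = -36, h′(0) = -288.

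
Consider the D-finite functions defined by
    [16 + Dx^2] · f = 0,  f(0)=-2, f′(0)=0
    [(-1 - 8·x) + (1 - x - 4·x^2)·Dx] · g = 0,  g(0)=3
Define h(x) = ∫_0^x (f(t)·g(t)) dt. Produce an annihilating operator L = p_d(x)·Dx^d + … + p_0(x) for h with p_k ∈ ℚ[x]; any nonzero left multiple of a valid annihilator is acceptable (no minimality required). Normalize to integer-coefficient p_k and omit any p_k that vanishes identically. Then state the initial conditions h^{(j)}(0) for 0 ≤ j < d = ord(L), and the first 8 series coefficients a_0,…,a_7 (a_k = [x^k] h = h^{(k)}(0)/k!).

L = (-8 + 16·x + 64·x^2)·Dx + (2 + 16·x)·Dx^2 + (-1 + x + 4·x^2)·Dx^3  (order 3).
h: a_k = 0, -6, -3, 6, -3/2, 2/5, -11/3, 302/105, …
ICs: h(0) = 0, h′(0) = -6, h′′(0) = -6.

f: a_k = -2, 0, 16, 0, -64/3, 0, 512/45, 0, …
g: a_k = 3, 3, 15, 27, 87, 195, 543, 1323, …
Sym-product of L_f,L_g gives L₀ (≤ ord 2).
h=∫₀ˣh₀: take L = L₀·Dx.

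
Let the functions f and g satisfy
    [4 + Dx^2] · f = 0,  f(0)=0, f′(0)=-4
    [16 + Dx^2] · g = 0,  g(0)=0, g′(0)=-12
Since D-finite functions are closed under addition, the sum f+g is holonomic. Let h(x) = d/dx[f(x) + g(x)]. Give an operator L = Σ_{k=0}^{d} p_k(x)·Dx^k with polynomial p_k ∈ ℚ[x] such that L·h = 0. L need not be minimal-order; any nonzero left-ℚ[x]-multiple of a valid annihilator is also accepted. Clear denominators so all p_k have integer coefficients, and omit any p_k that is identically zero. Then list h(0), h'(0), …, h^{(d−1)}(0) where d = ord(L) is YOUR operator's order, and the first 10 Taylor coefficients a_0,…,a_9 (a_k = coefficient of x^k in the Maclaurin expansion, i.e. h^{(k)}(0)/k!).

f: a_k = 0, -4, 0, 8/3, 0, -8/15, 0, 16/315, 0, -8/2835, …
g: a_k = 0, -12, 0, 32, 0, -128/5, 0, 1024/105, 0, -2048/945, …
Sum ⇒ L₀ = lclm(L_f,L_g) in ℚ(x)⟨Dx⟩.
Differentiate: ansatz ord ≤ ord L₀ ⇒ L.
L = 64 + 20·Dx^2 + Dx^4  (order 4).
h: a_k = -16, 0, 104, 0, -392/3, 0, 3088/45, 0, -6152/315, 0, …
ICs: h(0) = -16, h′(0) = 0, h′′(0) = 208, h′′′(0) = 0.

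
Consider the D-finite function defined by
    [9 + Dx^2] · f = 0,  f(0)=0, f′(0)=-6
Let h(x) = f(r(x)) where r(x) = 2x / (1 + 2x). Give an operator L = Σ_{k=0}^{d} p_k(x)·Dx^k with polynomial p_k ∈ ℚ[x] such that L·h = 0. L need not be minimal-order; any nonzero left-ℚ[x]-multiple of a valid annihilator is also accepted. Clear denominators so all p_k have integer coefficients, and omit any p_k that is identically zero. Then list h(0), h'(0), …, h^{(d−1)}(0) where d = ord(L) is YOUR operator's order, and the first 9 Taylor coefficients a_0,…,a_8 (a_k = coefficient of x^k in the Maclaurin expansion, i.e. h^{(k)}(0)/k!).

L = 36 + (4 + 24·x + 48·x^2 + 32·x^3)·Dx + (1 + 8·x + 24·x^2 + 32·x^3 + 16·x^4)·Dx^2  (order 2).
h: a_k = 0, -12, 24, 24, -336, 7032/5, -4080, 309648/35, -60576/5, …
ICs: h(0) = 0, h′(0) = -12.

f: a_k = 0, -6, 0, 9, 0, -81/20, 0, 243/280, 0, …
h₀=f(r): pull back L_f along r ⇒ L₀.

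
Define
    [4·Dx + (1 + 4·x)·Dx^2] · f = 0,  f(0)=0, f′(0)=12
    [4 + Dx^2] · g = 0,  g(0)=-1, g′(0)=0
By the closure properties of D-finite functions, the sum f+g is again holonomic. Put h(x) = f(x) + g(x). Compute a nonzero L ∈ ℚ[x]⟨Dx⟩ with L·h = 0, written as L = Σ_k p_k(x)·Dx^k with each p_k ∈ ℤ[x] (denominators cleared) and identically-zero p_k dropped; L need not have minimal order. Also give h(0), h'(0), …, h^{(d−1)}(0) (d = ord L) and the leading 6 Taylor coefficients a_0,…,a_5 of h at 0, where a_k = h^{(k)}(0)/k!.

L = (400 + 128·x + 256·x^2)·Dx + (36 + 176·x + 192·x^2 + 256·x^3)·Dx^2 + (100 + 32·x + 64·x^2)·Dx^3 + (9 + 44·x + 48·x^2 + 64·x^3)·Dx^4  (order 4).
h: a_k = -1, 12, -22, 64, -578/3, 3072/5, …
ICs: h(0) = -1, h′(0) = 12, h′′(0) = -44, h′′′(0) = 384.

f: a_k = 0, 12, -24, 64, -192, 3072/5, …
g: a_k = -1, 0, 2, 0, -2/3, 0, …
L₀ := lclm(L_f,L_g); ord L₀ ≤ 2+2.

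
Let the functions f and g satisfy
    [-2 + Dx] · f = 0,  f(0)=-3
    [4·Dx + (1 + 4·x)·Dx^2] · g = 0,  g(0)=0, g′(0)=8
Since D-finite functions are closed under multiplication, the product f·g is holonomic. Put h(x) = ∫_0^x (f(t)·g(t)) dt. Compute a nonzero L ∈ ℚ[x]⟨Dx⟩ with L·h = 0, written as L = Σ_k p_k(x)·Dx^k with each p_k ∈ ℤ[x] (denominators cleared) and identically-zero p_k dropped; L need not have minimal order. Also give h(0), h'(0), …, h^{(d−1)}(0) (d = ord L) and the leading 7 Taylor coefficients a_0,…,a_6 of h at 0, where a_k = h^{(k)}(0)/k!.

L = (-4 + 16·x)·Dx - 16·x·Dx^2 + (1 + 4·x)·Dx^3  (order 3).
h: a_k = 0, 0, -12, 0, -20, 192/5, -1672/15, …
ICs: h(0) = 0, h′(0) = 0, h′′(0) = -24.

f: a_k = -3, -6, -6, -4, -2, -4/5, -4/15, …
g: a_k = 0, 8, -16, 128/3, -128, 2048/5, -4096/3, …
L₀ := L_f ⊗_s L_g (sym. prod.), ord ≤ 2.
∫: right-multiply L₀ by Dx.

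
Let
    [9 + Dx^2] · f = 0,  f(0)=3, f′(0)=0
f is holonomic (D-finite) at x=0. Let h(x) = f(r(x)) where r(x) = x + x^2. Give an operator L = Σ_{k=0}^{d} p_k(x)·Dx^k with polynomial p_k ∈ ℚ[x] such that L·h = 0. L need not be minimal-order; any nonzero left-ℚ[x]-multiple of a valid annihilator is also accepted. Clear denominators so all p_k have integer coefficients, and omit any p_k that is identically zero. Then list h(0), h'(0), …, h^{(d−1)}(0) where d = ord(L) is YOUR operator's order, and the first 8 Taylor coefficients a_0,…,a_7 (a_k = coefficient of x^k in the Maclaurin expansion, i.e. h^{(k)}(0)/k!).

L = (9 + 54·x + 108·x^2 + 72·x^3) - 2·Dx + (1 + 2·x)·Dx^2  (order 2).
h: a_k = 3, 0, -27/2, -27, -27/8, 81/2, 4617/80, 891/40, …
ICs: h(0) = 3, h′(0) = 0.

f: a_k = 3, 0, -27/2, 0, 81/8, 0, -243/80, 0, …
f∘r: x↦r, Dx↦Dx/r' in L_f ⇒ L₀.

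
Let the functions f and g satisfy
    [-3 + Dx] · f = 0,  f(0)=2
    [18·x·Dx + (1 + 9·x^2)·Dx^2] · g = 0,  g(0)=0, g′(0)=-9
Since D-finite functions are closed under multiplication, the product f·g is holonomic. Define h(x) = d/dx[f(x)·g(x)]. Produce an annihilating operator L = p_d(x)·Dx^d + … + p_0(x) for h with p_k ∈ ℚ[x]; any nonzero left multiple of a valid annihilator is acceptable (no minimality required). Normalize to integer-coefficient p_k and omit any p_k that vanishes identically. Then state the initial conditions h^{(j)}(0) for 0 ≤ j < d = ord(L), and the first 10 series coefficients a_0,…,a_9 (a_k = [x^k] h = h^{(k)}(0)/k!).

L = (9 + 135·x - 243·x^2 + 243·x^3) + (-54·x + 108·x^2 - 162·x^3)·Dx + (-1 + 3·x - 9·x^2 + 27·x^3)·Dx^2  (order 2).
h: a_k = -18, -108, -81, 324, -2187/4, -8019/2, 203391/40, 247131/7, -22655133/448, -352782783/1120, …
ICs: h(0) = -18, h′(0) = -108.

f: a_k = 2, 6, 9, 9, 27/4, 81/20, 81/40, 243/280, 729/2240, 243/2240, …
g: a_k = 0, -9, 0, 27, 0, -729/5, 0, 6561/7, 0, -6561, …
L₀ := L_f ⊗_s L_g (sym. prod.), ord ≤ 2.
h=h₀': d/dx-closure on L₀ ⇒ L.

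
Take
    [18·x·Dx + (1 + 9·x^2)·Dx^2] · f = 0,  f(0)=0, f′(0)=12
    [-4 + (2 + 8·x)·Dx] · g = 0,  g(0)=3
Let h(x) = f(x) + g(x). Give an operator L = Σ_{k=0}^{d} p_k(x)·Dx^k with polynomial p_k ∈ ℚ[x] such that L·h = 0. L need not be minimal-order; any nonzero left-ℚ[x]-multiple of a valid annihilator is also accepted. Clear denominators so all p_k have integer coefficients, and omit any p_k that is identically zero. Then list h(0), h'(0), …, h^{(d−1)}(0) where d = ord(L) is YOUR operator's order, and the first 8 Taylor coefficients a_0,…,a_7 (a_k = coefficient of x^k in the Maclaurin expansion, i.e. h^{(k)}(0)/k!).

L = (-36 - 360·x + 972·x^2 + 1944·x^3)·Dx + (-30 - 144·x - 18·x^2 + 3888·x^3 + 6804·x^4)·Dx^2 + (-2 + 10·x + 108·x^2 + 306·x^3 + 1134·x^4 + 1944·x^5)·Dx^3  (order 3).
h: a_k = 3, 18, -6, -24, -30, 1392/5, -252, -3204/7, …
ICs: h(0) = 3, h′(0) = 18, h′′(0) = -12.

f: a_k = 0, 12, 0, -36, 0, 972/5, 0, -8748/7, …
g: a_k = 3, 6, -6, 12, -30, 84, -252, 792, …
L₀ := lclm(L_f,L_g); ord L₀ ≤ 2+1.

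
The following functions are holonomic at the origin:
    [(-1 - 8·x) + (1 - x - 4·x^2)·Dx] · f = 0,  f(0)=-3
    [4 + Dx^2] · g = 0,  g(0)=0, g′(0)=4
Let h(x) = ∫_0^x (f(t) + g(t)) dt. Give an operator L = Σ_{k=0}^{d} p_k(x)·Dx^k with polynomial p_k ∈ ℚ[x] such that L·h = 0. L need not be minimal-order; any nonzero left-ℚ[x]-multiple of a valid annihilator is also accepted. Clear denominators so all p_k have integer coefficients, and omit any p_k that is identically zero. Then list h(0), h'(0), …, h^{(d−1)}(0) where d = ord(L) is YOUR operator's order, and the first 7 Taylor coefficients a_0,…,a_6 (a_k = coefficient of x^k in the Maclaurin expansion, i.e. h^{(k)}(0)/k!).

L = (116 + 1008·x + 968·x^2 + 2688·x^3 + 640·x^4 + 1024·x^5)·Dx + (-28 - 4·x + 8·x^2 + 200·x^3 + 480·x^4 + 384·x^5 + 512·x^6)·Dx^2 + (29 + 252·x + 242·x^2 + 672·x^3 + 160·x^4 + 256·x^5)·Dx^3 + (-7 - x + 2·x^2 + 50·x^3 + 120·x^4 + 96·x^5 + 128·x^6)·Dx^4  (order 4).
h: a_k = 0, -3, 1/2, -5, -89/12, -87/5, -2917/90, …
ICs: h(0) = 0, h′(0) = -3, h′′(0) = 1, h′′′(0) = -30.

f: a_k = -3, -3, -15, -27, -87, -195, -543, …
g: a_k = 0, 4, 0, -8/3, 0, 8/15, 0, …
h₀=f+g: left-lcm gives L₀, ord ≤ 3.
h=∫h₀ ⇒ L = L₀·Dx.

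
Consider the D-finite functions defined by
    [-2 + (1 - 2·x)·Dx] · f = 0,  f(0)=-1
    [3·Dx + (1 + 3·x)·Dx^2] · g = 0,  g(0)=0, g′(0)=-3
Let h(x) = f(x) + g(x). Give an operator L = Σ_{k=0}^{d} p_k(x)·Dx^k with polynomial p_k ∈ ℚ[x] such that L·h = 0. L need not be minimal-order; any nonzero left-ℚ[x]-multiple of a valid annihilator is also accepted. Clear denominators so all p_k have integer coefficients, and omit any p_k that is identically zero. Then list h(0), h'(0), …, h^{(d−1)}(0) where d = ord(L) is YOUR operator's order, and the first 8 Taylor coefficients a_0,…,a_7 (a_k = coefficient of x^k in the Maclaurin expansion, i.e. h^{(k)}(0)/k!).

f: a_k = -1, -2, -4, -8, -16, -32, -64, -128, …
g: a_k = 0, -3, 9/2, -9, 81/4, -243/5, 243/2, -2187/7, …
Weyl lclm of L_f,L_g ⇒ L₀ (ord ≤ 3).
L = (144 + 72·x)·Dx + (6 + 216·x + 144·x^2)·Dx^2 + (-7 - 13·x + 36·x^2 + 36·x^3)·Dx^3  (order 3).
h: a_k = -1, -5, 1/2, -17, 17/4, -403/5, 115/2, -3083/7, …
ICs: h(0) = -1, h′(0) = -5, h′′(0) = 1.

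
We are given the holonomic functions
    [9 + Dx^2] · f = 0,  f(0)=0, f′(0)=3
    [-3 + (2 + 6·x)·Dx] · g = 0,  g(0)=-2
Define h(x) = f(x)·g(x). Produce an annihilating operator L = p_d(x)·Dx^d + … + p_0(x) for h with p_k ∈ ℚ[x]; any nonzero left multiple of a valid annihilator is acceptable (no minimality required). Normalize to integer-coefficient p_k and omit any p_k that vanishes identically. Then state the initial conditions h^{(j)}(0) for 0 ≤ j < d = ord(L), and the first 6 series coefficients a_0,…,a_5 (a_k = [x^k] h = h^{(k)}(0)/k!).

L = (63 + 216·x + 324·x^2) + (-12 - 36·x)·Dx + (4 + 24·x + 36·x^2)·Dx^2  (order 2).
h: a_k = 0, -6, -9, 63/4, 27/8, 1539/320, …
ICs: h(0) = 0, h′(0) = -6.

f: a_k = 0, 3, 0, -9/2, 0, 81/40, …
g: a_k = -2, -3, 9/4, -27/8, 405/64, -1701/128, …
f·g: L₀ = L_f ⊗_s L_g, ord ≤ 2·1.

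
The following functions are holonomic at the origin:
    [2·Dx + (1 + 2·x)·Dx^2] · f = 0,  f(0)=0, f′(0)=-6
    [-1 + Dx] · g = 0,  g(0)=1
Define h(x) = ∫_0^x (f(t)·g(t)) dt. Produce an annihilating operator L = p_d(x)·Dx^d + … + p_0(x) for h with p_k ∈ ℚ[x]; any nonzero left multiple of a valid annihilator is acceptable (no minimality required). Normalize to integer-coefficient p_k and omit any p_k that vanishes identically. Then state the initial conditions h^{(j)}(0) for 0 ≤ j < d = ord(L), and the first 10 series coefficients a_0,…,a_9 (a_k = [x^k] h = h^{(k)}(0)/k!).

f: a_k = 0, -6, 6, -8, 12, -96/5, 32, -384/7, 96, -512/3, …
g: a_k = 1, 1, 1/2, 1/6, 1/24, 1/120, 1/720, 1/5040, 1/40320, 1/362880, …
h₀=f·g: eliminate ⇒ L₀, order ≤ 2·1.
∫: right-multiply L₀ by Dx.
L = (-1 + 2·x)·Dx - 4·x·Dx^2 + (1 + 2·x)·Dx^3  (order 3).
h: a_k = 0, 0, -3, 0, -5/4, 6/5, -209/120, 53/21, -25829/6720, 3263/540, …
ICs: h(0) = 0, h′(0) = 0, h′′(0) = -6.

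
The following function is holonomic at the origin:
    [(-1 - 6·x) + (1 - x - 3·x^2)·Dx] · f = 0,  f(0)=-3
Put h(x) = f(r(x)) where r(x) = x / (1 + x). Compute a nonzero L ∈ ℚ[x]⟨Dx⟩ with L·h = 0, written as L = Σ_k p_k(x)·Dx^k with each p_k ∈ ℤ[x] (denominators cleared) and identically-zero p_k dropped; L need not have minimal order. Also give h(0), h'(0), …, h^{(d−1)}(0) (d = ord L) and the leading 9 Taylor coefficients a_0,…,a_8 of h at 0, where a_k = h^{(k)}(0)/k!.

f: a_k = -3, -3, -12, -21, -57, -120, -291, -651, -1524, …
f∘r: x↦r, Dx↦Dx/r' in L_f ⇒ L₀.
L = (1 + 7·x) + (-1 - 2·x + 2·x^2 + 3·x^3)·Dx  (order 1).
h: a_k = -3, -3, -9, 0, -27, 27, -108, 189, -513, …
ICs: h(0) = -3.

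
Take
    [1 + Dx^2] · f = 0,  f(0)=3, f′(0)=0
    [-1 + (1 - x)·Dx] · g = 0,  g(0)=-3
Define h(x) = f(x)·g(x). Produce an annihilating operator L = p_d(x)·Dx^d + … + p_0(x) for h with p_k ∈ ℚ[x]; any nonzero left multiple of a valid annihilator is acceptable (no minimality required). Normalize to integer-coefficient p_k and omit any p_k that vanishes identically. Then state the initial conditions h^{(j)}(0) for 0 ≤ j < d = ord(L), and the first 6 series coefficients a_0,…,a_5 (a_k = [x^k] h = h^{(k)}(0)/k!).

L = (-1 + x) + 2·Dx + (-1 + x)·Dx^2  (order 2).
h: a_k = -9, -9, -9/2, -9/2, -39/8, -39/8, …
ICs: h(0) = -9, h′(0) = -9.

f: a_k = 3, 0, -3/2, 0, 1/8, 0, …
g: a_k = -3, -3, -3, -3, -3, -3, …
Product ⇒ symmetric product L₀, ord ≤ 2.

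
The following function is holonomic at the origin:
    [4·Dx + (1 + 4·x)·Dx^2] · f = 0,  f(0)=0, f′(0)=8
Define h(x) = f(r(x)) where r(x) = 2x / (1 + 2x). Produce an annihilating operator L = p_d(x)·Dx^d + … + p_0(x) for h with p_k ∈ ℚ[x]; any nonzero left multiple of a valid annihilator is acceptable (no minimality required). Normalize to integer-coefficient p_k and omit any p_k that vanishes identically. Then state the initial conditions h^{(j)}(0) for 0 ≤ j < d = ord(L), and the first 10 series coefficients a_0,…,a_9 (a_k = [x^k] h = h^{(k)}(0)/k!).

f: a_k = 0, 8, -16, 128/3, -128, 2048/5, -4096/3, 32768/7, -16384, 524288/9, …
Change of var in L_f (x↦r) gives L₀.
L = (12 + 40·x)·Dx + (1 + 12·x + 20·x^2)·Dx^2  (order 2).
h: a_k = 0, 16, -96, 1984/3, -4992, 199936/5, -333312, 19999744/7, -24999936, 1999998976/9, …
ICs: h(0) = 0, h′(0) = 16.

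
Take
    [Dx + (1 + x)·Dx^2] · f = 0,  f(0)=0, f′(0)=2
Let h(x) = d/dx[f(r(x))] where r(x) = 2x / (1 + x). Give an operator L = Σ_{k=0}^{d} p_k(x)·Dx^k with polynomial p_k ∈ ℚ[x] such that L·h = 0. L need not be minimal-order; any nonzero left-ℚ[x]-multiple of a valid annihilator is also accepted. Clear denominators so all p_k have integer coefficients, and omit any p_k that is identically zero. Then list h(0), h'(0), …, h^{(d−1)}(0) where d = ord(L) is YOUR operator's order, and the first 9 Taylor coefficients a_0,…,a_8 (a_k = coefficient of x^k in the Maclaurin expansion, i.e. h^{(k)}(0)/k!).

f: a_k = 0, 2, -1, 2/3, -1/2, 2/5, -1/3, 2/7, -1/4, …
L₀ from L_f via x↦r, Dx↦r'^{-1}Dx.
Derive L from L₀ (diff closure).
L = (4 + 6·x) + (1 + 4·x + 3·x^2)·Dx  (order 1).
h: a_k = 4, -16, 52, -160, 484, -1456, 4372, -13120, 39364, …
ICs: h(0) = 4.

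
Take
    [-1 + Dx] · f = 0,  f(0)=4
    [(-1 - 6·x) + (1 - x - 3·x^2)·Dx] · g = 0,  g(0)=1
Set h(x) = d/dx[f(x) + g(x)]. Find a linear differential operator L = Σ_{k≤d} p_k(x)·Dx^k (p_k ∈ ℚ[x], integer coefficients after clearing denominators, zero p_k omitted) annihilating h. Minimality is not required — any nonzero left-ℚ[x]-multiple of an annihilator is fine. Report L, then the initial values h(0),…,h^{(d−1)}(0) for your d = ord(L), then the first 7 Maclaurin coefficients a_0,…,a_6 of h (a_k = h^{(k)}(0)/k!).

L = (34 + 278·x + 312·x^2 + 756·x^3 + 162·x^4) + (-41 - 284·x - 341·x^2 - 672·x^3 + 45·x^4 + 54·x^5)·Dx + (7 + 6·x + 29·x^2 - 84·x^3 - 207·x^4 - 54·x^5)·Dx^2  (order 2).
h: a_k = 5, 12, 23, 230/3, 1201/6, 17461/30, 273421/180, …
ICs: h(0) = 5, h′(0) = 12.

f: a_k = 4, 4, 2, 2/3, 1/6, 1/30, 1/180, …
g: a_k = 1, 1, 4, 7, 19, 40, 97, …
Sum ⇒ L₀ = lclm(L_f,L_g) in ℚ(x)⟨Dx⟩.
Differentiate: ansatz ord ≤ ord L₀ ⇒ L.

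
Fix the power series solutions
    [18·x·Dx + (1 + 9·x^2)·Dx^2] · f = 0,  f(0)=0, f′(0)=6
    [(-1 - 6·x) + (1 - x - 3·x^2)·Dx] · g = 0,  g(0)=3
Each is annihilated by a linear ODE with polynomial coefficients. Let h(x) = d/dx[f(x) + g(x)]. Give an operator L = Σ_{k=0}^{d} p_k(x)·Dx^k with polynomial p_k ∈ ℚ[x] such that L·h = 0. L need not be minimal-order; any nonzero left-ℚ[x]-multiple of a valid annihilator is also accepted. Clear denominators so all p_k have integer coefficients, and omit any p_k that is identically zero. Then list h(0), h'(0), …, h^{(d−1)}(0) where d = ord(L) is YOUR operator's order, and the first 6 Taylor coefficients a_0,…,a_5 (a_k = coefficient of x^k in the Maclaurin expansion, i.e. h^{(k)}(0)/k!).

f: a_k = 0, 6, 0, -18, 0, 486/5, …
g: a_k = 3, 3, 12, 21, 57, 120, …
L₀ := lclm(L_f,L_g); ord L₀ ≤ 2+1.
h₀' ⇒ L via d/dx closure of L₀.
L = (72 - 288·x - 4428·x^2 - 9720·x^3 - 33534·x^4 - 13122·x^6) + (-30 - 180·x - 144·x^2 - 1728·x^3 - 9153·x^4 - 23814·x^5 - 2187·x^6 - 13122·x^7)·Dx + (4 + 14·x + 114·x^2 - 36·x^3 + 459·x^4 - 1539·x^5 - 2430·x^6 - 729·x^7 - 2187·x^8)·Dx^2  (order 2).
h: a_k = 9, 24, 9, 228, 1086, 1746, …
ICs: h(0) = 9, h′(0) = 24.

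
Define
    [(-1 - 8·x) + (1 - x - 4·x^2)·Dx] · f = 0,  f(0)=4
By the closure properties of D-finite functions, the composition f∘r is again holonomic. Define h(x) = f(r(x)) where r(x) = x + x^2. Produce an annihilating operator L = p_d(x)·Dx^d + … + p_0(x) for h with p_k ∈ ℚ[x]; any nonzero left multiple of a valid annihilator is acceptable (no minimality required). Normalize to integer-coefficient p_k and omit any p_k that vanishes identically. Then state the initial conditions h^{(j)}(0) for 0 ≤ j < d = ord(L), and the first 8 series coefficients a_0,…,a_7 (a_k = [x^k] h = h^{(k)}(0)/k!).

L = (1 + 10·x + 24·x^2 + 16·x^3) + (-1 + x + 5·x^2 + 8·x^3 + 4·x^4)·Dx  (order 1).
h: a_k = 4, 4, 24, 76, 244, 832, 2756, 9172, …
ICs: h(0) = 4.

f: a_k = 4, 4, 20, 36, 116, 260, 724, 1764, …
f∘r: x↦r, Dx↦Dx/r' in L_f ⇒ L₀.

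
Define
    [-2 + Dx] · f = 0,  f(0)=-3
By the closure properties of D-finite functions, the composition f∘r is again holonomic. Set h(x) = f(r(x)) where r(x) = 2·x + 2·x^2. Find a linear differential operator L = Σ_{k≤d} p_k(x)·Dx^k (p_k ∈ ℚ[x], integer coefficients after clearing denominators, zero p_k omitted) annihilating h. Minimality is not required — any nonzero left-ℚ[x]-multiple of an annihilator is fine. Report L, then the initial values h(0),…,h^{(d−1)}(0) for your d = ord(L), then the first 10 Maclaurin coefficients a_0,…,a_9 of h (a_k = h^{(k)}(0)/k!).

L = (-4 - 8·x) + Dx  (order 1).
h: a_k = -3, -12, -36, -80, -152, -1248/5, -5536/15, -52096/105, -4320/7, -675968/945, …
ICs: h(0) = -3.

f: a_k = -3, -6, -6, -4, -2, -4/5, -4/15, -8/105, -2/105, -4/945, …
L₀ from L_f via x↦r, Dx↦r'^{-1}Dx.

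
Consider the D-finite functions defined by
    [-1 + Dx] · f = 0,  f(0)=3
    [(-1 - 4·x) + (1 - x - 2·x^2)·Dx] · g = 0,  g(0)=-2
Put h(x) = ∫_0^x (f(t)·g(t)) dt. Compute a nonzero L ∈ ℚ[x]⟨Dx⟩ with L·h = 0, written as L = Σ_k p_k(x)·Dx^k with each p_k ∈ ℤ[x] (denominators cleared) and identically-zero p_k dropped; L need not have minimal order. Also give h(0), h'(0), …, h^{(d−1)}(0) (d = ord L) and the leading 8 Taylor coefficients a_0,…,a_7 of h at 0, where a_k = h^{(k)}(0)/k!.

f: a_k = 3, 3, 3/2, 1/2, 1/8, 1/40, 1/240, 1/1680, …
g: a_k = -2, -2, -6, -10, -22, -42, -86, -170, …
Product ⇒ symmetric product L₀, ord ≤ 1.
h=∫₀ˣh₀: take L = L₀·Dx.
L = (2 + 3·x - 2·x^2)·Dx + (-1 + x + 2·x^2)·Dx^2  (order 2).
h: a_k = 0, -6, -6, -9, -13, -85/4, -701/20, -50737/840, …
ICs: h(0) = 0, h′(0) = -6.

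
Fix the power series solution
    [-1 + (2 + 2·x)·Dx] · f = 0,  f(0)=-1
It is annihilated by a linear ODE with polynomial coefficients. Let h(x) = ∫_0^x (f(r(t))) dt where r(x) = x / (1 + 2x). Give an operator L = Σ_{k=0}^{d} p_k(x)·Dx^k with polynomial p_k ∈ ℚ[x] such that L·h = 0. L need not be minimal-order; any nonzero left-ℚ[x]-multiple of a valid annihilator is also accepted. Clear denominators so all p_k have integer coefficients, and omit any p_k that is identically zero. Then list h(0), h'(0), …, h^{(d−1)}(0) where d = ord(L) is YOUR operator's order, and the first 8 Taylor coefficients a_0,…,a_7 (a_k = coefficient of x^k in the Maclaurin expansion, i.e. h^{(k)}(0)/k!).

L = -Dx + (2 + 10·x + 12·x^2)·Dx^2  (order 2).
h: a_k = 0, -1, -1/4, 3/8, -41/64, 757/640, -1181/512, 33645/7168, …
ICs: h(0) = 0, h′(0) = -1.

f: a_k = -1, -1/2, 1/8, -1/16, 5/128, -7/256, 21/1024, -33/2048, …
Substitute x→r, Dx→(1/r')Dx; clear ⇒ L₀.
∫: right-multiply L₀ by Dx.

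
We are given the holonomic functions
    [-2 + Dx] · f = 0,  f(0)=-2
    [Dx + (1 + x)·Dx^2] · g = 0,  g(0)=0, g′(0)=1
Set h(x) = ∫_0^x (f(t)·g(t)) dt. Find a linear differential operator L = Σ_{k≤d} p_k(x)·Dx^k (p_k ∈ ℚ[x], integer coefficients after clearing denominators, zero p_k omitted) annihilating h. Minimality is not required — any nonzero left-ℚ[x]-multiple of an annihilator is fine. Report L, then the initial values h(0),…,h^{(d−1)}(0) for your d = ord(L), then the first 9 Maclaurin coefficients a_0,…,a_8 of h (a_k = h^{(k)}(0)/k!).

L = (2 + 4·x)·Dx + (-3 - 4·x)·Dx^2 + (1 + x)·Dx^3  (order 3).
h: a_k = 0, 0, -1, -1, -2/3, -3/10, -11/90, -2/63, -17/1260, …
ICs: h(0) = 0, h′(0) = 0, h′′(0) = -2.

f: a_k = -2, -4, -4, -8/3, -4/3, -8/15, -8/45, -16/315, -4/315, …
g: a_k = 0, 1, -1/2, 1/3, -1/4, 1/5, -1/6, 1/7, -1/8, …
Product ⇒ symmetric product L₀, ord ≤ 2.
h=∫h₀ ⇒ L = L₀·Dx.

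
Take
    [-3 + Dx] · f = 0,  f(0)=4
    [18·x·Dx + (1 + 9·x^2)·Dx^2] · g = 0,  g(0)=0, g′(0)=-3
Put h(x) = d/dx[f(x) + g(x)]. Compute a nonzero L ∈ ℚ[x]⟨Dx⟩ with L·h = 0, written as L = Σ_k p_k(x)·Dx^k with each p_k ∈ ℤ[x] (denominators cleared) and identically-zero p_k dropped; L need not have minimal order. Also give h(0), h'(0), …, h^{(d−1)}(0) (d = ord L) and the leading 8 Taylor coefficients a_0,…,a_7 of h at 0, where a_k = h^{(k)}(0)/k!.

f: a_k = 4, 12, 18, 18, 27/2, 81/10, 81/20, 243/140, …
g: a_k = 0, -3, 0, 9, 0, -243/5, 0, 2187/7, …
Sum ⇒ L₀ = lclm(L_f,L_g) in ℚ(x)⟨Dx⟩.
h=h₀': d/dx-closure on L₀ ⇒ L.
L = (18 - 108·x - 162·x^2) + (-9 + 27·x + 27·x^2 - 81·x^3)·Dx + (1 + 3·x + 9·x^2 + 27·x^3)·Dx^2  (order 2).
h: a_k = 9, 36, 81, 54, -405/2, 243/10, 43983/20, 729/140, …
ICs: h(0) = 9, h′(0) = 36.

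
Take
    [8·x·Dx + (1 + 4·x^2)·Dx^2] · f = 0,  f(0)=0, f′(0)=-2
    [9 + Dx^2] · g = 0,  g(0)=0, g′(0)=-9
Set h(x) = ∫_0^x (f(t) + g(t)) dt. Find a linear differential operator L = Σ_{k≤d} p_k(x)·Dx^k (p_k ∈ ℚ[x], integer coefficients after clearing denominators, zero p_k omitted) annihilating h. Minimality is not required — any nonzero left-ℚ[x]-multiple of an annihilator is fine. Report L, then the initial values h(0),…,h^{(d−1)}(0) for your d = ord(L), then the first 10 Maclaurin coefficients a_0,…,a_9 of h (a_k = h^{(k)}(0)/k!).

f: a_k = 0, -2, 0, 8/3, 0, -32/5, 0, 128/7, 0, -512/9, …
g: a_k = 0, -9, 0, 27/2, 0, -243/40, 0, 729/560, 0, -729/4480, …
f+g: L₀ = lclm(L_f,L_g), ord ≤ 2+2.
h=∫h₀ ⇒ L = L₀·Dx.
L = (-2808·x + 19008·x^3 + 10368·x^5)·Dx^2 + (9 + 1548·x^2 + 7344·x^4 + 5184·x^6)·Dx^3 + (-312·x + 2112·x^3 + 1152·x^5)·Dx^4 + (1 + 172·x^2 + 816·x^4 + 576·x^6)·Dx^5  (order 5).
h: a_k = 0, 0, -11/2, 0, 97/24, 0, -499/240, 0, 1567/640, 0, …
ICs: h(0) = 0, h′(0) = 0, h′′(0) = -11, h′′′(0) = 0, h′′′′(0) = 97.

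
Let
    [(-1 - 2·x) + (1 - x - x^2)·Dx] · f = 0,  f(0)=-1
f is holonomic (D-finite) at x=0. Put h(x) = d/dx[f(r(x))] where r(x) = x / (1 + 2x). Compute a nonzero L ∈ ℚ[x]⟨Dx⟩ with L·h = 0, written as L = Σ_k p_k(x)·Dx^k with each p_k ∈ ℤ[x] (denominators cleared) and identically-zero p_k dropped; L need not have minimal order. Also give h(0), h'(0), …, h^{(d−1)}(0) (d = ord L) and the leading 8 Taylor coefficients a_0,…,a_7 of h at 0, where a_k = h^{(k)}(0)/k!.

f: a_k = -1, -1, -2, -3, -5, -8, -13, -21, …
f∘r: x↦r, Dx↦Dx/r' in L_f ⇒ L₀.
Differentiate: ansatz ord ≤ ord L₀ ⇒ L.
L = (-6·x - 18·x^2 - 16·x^3) + (-1 - 9·x - 27·x^2 - 30·x^3 - 8·x^4)·Dx  (order 1).
h: a_k = -1, 0, 3, -12, 40, -126, 385, -1152, …
ICs: h(0) = -1.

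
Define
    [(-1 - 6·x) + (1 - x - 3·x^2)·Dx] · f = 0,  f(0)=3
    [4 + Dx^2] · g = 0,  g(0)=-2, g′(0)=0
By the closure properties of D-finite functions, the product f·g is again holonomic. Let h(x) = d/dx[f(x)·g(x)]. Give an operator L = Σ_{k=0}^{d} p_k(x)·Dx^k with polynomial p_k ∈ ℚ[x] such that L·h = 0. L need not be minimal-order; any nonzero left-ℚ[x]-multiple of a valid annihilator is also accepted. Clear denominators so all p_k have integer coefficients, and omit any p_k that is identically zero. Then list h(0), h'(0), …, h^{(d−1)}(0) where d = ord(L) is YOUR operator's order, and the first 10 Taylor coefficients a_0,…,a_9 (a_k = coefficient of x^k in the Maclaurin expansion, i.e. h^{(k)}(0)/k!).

f: a_k = 3, 3, 12, 21, 57, 120, 291, 651, 1524, 3477, …
g: a_k = -2, 0, 4, 0, -4/3, 0, 8/45, 0, -4/315, 0, …
f·g: L₀ = L_f ⊗_s L_g, ord ≤ 1·2.
h₀' ⇒ L via d/dx closure of L₀.
L = (10 - 16·x - 40·x^2 + 48·x^3 + 72·x^4) + (5 + 34·x + 36·x^2 + 72·x^3)·Dx + (-1 - x - x^2 + 12·x^3 + 18·x^4)·Dx^2  (order 2).
h: a_k = -6, -24, -90, -280, -800, -11084/5, -89194/15, -328928/21, -1419486/35, -98091164/945, …
ICs: h(0) = -6, h′(0) = -24.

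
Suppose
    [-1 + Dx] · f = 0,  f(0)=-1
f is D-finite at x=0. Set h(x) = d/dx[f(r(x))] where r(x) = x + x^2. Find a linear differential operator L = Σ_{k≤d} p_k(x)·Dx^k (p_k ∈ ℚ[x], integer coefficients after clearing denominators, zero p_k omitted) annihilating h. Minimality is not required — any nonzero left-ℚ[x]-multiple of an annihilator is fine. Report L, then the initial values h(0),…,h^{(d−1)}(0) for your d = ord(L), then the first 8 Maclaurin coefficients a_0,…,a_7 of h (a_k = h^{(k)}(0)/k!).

L = (3 + 4·x + 4·x^2) + (-1 - 2·x)·Dx  (order 1).
h: a_k = -1, -3, -7/2, -25/6, -27/8, -331/120, -1303/720, -1979/1680, …
ICs: h(0) = -1.

f: a_k = -1, -1, -1/2, -1/6, -1/24, -1/120, -1/720, -1/5040, …
Substitute x→r, Dx→(1/r')Dx; clear ⇒ L₀.
h₀' ⇒ L via d/dx closure of L₀.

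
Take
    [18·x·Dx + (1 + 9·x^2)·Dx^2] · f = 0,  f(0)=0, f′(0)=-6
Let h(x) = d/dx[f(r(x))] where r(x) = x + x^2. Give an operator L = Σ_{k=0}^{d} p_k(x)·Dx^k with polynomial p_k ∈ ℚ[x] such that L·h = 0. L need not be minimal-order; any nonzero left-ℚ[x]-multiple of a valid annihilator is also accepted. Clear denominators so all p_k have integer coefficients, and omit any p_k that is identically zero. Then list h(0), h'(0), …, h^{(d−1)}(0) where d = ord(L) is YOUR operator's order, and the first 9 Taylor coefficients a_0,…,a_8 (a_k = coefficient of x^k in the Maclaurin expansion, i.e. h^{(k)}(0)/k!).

L = (-2 + 18·x + 72·x^2 + 108·x^3 + 54·x^4) + (1 + 2·x + 9·x^2 + 36·x^3 + 45·x^4 + 18·x^5)·Dx  (order 1).
h: a_k = -6, -12, 54, 216, -216, -2808, -2430, 27216, 74358, …
ICs: h(0) = -6.

f: a_k = 0, -6, 0, 18, 0, -486/5, 0, 4374/7, 0, …
L₀ from L_f via x↦r, Dx↦r'^{-1}Dx.
h₀' ⇒ L via d/dx closure of L₀.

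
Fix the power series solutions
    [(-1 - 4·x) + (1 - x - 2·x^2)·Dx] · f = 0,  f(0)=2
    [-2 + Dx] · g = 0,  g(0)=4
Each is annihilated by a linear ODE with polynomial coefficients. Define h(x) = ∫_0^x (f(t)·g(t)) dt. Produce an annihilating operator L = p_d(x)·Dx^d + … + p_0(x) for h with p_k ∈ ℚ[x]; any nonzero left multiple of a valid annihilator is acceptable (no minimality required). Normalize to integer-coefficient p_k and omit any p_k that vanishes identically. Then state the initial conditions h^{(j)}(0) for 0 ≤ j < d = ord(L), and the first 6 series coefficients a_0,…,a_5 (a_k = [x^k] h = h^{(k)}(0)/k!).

f: a_k = 2, 2, 6, 10, 22, 42, …
g: a_k = 4, 8, 8, 16/3, 8/3, 16/15, …
Product ⇒ symmetric product L₀, ord ≤ 1.
h=∫h₀ ⇒ L = L₀·Dx.
L = (3 + 2·x - 4·x^2)·Dx + (-1 + x + 2·x^2)·Dx^2  (order 2).
h: a_k = 0, 8, 12, 56/3, 86/3, 232/5, …
ICs: h(0) = 0, h′(0) = 8.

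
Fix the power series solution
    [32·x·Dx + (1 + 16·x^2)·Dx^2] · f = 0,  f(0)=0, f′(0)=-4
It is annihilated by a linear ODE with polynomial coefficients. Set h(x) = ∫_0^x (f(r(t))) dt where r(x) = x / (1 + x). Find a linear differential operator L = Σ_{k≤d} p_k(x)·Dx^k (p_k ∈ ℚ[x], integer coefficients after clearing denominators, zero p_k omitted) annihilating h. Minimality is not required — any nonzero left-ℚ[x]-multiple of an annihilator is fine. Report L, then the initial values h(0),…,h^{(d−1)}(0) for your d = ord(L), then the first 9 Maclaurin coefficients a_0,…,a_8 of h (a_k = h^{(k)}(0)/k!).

f: a_k = 0, -4, 0, 64/3, 0, -1024/5, 0, 16384/7, 0, …
h₀=f(r): pull back L_f along r ⇒ L₀.
h=∫₀ˣh₀: take L = L₀·Dx.
L = (2 + 34·x)·Dx^2 + (1 + 2·x + 17·x^2)·Dx^3  (order 3).
h: a_k = 0, 0, -2, 4/3, 13/3, -12, -202/15, 2444/21, -727/14, …
ICs: h(0) = 0, h′(0) = 0, h′′(0) = -4.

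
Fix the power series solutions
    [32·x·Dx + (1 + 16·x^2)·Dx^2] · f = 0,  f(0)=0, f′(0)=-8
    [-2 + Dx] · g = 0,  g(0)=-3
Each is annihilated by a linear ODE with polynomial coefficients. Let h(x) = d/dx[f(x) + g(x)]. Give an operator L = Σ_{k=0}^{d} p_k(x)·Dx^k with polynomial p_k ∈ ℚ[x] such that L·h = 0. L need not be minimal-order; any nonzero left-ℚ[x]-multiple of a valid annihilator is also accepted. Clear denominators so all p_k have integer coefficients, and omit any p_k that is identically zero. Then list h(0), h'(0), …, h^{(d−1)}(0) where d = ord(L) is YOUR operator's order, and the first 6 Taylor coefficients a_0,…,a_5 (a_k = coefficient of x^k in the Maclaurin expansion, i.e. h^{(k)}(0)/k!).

f: a_k = 0, -8, 0, 128/3, 0, -2048/5, …
g: a_k = -3, -6, -6, -4, -2, -4/5, …
Sum ⇒ L₀ = lclm(L_f,L_g) in ℚ(x)⟨Dx⟩.
h₀' ⇒ L via d/dx closure of L₀.
L = (32 - 64·x - 1536·x^2 - 1024·x^3) + (-18 + 704·x^2 - 512·x^4)·Dx + (1 + 16·x + 32·x^2 + 256·x^3 + 256·x^4)·Dx^2  (order 2).
h: a_k = -14, -12, 116, -8, -2052, -8/5, …
ICs: h(0) = -14, h′(0) = -12.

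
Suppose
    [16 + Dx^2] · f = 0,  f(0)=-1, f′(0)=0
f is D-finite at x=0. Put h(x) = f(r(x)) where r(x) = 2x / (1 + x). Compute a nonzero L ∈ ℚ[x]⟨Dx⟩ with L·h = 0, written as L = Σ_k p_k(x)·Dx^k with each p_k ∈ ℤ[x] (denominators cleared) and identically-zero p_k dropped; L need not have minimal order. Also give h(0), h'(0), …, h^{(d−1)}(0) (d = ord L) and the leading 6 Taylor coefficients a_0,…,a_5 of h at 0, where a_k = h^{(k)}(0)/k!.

L = 64 + (2 + 6·x + 6·x^2 + 2·x^3)·Dx + (1 + 4·x + 6·x^2 + 4·x^3 + x^4)·Dx^2  (order 2).
h: a_k = -1, 0, 32, -64, -224/3, 1664/3, …
ICs: h(0) = -1, h′(0) = 0.

f: a_k = -1, 0, 8, 0, -32/3, 0, …
Change of var in L_f (x↦r) gives L₀.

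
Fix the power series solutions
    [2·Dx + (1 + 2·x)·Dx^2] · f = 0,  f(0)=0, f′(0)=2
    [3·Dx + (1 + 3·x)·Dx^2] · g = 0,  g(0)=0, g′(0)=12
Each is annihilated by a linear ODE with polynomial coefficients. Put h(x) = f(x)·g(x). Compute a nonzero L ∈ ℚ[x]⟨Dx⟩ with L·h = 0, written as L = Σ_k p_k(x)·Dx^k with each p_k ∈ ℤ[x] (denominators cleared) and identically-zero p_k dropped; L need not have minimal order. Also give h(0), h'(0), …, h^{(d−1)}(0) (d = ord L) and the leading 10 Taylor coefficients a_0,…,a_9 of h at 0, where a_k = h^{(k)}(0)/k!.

f: a_k = 0, 2, -2, 8/3, -4, 32/5, -32/3, 128/7, -32, 512/9, …
g: a_k = 0, 12, -18, 36, -81, 972/5, -486, 8748/7, -6561/2, 8748, …
f·g: L₀ = L_f ⊗_s L_g, ord ≤ 2·2.
L = (156 + 720·x + 864·x^2)·Dx + (310 + 2244·x + 5400·x^2 + 4320·x^3)·Dx^2 + (88 + 860·x + 3132·x^2 + 5040·x^3 + 3024·x^4)·Dx^3 + (5 + 62·x + 305·x^2 + 744·x^3 + 900·x^4 + 432·x^5)·Dx^4  (order 4).
h: a_k = 0, 0, 24, -60, 140, -330, 3978/5, -1964, 173448/35, -89247/7, …
ICs: h(0) = 0, h′(0) = 0, h′′(0) = 48, h′′′(0) = -360.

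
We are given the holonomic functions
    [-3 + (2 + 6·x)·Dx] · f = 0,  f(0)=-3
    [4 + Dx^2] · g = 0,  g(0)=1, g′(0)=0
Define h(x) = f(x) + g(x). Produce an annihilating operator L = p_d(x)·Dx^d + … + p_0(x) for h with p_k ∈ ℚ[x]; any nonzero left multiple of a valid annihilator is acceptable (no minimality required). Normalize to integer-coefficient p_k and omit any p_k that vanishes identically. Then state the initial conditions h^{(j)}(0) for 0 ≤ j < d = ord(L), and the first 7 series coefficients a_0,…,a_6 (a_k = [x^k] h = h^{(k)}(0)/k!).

f: a_k = -3, -9/2, 27/8, -81/16, 1215/128, -5103/256, 45927/1024, …
g: a_k = 1, 0, -2, 0, 2/3, 0, -4/45, …
L₀ := lclm(L_f,L_g); ord L₀ ≤ 1+2.
L = (-516 - 1152·x - 1728·x^2) + (56 + 936·x + 3456·x^2 + 3456·x^3)·Dx + (-129 - 288·x - 432·x^2)·Dx^2 + (14 + 234·x + 864·x^2 + 864·x^3)·Dx^3  (order 3).
h: a_k = -2, -9/2, 11/8, -81/16, 3901/384, -5103/256, 2062619/46080, …
ICs: h(0) = -2, h′(0) = -9/2, h′′(0) = 11/4.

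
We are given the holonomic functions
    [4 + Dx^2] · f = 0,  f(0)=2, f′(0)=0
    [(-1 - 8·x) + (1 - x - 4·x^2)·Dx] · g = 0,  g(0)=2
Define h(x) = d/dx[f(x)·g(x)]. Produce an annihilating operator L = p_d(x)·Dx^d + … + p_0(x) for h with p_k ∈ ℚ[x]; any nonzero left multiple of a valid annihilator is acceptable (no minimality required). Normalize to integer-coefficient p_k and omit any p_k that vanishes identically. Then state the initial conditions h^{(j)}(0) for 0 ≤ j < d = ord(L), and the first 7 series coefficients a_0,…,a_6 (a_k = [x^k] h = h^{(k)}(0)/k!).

L = (18 - 8·x - 28·x^2 + 32·x^3 + 64·x^4) + (4 + 34·x + 24·x^2 + 64·x^3)·Dx + (-1 + x^2 + 8·x^3 + 16·x^4)·Dx^2  (order 2).
h: a_k = 4, 24, 84, 944/3, 2860/3, 45448/15, 399308/45, …
ICs: h(0) = 4, h′(0) = 24.

f: a_k = 2, 0, -4, 0, 4/3, 0, -8/45, …
g: a_k = 2, 2, 10, 18, 58, 130, 362, …
f·g: L₀ = L_f ⊗_s L_g, ord ≤ 2·1.
h₀' ⇒ L via d/dx closure of L₀.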